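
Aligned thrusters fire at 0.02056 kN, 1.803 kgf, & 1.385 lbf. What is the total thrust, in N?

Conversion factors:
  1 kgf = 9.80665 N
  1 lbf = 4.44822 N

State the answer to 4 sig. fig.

44.40 N

0.02056 kN × 1000 → 20.56 N
1.803 kgf × 9.80665 → 17.6814 N
1.385 lbf × 4.44822 → 6.16078 N
Sum: 20.56 + 17.6814 + 6.16078 = 44.4022 N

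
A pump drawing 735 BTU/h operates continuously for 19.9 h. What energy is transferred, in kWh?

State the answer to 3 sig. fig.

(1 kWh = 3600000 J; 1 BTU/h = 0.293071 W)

735 BTU/h × 0.293071 = 215.407 W
19.9 h × 3600 = 71640 s
E = P × t = 215.407 W × 71640 s = 1.54318×10⁷ J
1.54318×10⁷ J ÷ (3600000 J/kWh) = 4.28661 kWh

4.29 kWh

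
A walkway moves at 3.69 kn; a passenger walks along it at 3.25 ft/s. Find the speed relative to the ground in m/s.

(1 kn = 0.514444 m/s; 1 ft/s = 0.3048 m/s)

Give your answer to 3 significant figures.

2.89 m/s

3.69 kn × 0.514444 = 1.8983 m/s
3.25 ft/s × 0.3048 = 0.9906 m/s
Total: 1.8983 + 0.9906 = 2.8889 m/s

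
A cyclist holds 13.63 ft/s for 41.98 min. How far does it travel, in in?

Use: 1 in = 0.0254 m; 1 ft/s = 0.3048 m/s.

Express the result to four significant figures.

4.120×10⁵ in

13.63 ft/s × 0.3048 → 4.15442 m/s
41.98 min × 60 → 2518.8 s
d = v × t = 4.15442 m/s × 2518.8 s = 10464.2 m
10464.2 m ÷ (0.0254 m/in) = 411976 in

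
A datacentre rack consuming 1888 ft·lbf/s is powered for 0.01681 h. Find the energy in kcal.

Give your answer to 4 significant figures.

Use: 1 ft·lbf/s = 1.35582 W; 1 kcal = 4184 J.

1888 ft·lbf/s × 1.35582 → 2559.79 W
0.01681 h × 3600 → 60.516 s
E = P × t = 2559.79 W × 60.516 s = 154908 J
154908 J ÷ (4184 J/kcal) = 37.0239 kcal

37.02 kcal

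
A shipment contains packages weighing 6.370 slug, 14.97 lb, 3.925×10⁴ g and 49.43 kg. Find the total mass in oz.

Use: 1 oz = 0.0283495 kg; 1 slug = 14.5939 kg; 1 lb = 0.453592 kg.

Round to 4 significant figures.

6.370 slug × 14.5939 = 92.9631 kg
14.97 lb × 0.453592 = 6.79027 kg
3.925×10⁴ g × 0.001 = 39.25 kg
49.43 kg (already kg)
Sum: 92.9631 + 6.79027 + 39.25 + 49.43 = 188.433 kg
In oz: 188.433 / 0.0283495 = 6646.78 oz

6647 oz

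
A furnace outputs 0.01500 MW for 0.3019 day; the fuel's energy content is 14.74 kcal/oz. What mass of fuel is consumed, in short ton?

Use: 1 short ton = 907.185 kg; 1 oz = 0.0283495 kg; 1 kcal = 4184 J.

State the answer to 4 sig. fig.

0.1983 short ton

0.01500 MW → 15000 W
0.3019 day → 26084.2 s
E = P × t = 15000 × 26084.2 = 3.91263×10⁸ J
14.74 kcal/oz → 2.17542×10⁶ J/kg
m = E / e_s = 3.91263×10⁸ / 2.17542×10⁶ = 179.856 kg
In short ton: 179.856 / 907.185 = 0.198257 short ton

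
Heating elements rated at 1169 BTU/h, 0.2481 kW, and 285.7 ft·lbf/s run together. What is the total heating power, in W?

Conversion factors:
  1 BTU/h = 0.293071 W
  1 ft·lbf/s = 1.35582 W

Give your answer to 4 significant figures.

978.1 W

1169 BTU/h × 0.293071 → 342.6 W
0.2481 kW × 1000 → 248.1 W
285.7 ft·lbf/s × 1.35582 → 387.358 W
Sum: 342.6 + 248.1 + 387.358 = 978.058 W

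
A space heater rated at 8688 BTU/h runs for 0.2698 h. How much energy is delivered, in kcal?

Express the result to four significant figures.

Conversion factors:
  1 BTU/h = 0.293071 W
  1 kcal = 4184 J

8688 BTU/h × 0.293071 = 2546.2 W
0.2698 h × 3600 = 971.28 s
E = P × t = 2546.2 W × 971.28 s = 2.47307×10⁶ J
2.47307×10⁶ J ÷ (4184 J/kcal) = 591.078 kcal

591.1 kcal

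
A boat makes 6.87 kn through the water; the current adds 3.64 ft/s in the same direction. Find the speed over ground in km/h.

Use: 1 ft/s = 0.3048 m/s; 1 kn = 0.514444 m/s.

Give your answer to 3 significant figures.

16.7 km/h

6.87 kn × 0.514444 → 3.53423 m/s
3.64 ft/s × 0.3048 → 1.10947 m/s
Combined: 3.53423 + 1.10947 = 4.6437 m/s
In km/h: 4.6437 / (1/3.6) = 16.7173 km/h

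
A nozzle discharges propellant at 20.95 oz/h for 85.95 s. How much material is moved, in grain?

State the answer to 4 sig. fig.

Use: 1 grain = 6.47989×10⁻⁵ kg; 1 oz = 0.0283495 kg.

20.95 oz/h → 1.64978×10⁻⁴ kg/s
m = ṁ × t = 1.64978×10⁻⁴ × 85.95 = 0.0141799 kg
In grain: 0.0141799 / 6.47989×10⁻⁵ = 218.829 grain

218.8 grain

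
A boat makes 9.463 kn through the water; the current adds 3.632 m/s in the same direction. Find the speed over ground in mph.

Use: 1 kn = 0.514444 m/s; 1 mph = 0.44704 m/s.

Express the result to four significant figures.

9.463 kn × 0.514444 = 4.86818 m/s
3.632 m/s (already m/s)
Sum: 4.86818 + 3.632 = 8.50018 m/s
In mph: 8.50018 / 0.44704 = 19.0144 mph

19.01 mph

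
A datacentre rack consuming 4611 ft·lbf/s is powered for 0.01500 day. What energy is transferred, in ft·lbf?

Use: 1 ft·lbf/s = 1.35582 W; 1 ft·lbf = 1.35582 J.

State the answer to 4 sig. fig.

5.976×10⁶ ft·lbf

4611 ft·lbf/s × 1.35582 = 6251.69 W
0.01500 day × 86400 = 1296 s
E = P × t = 6251.69 W × 1296 s = 8.10219×10⁶ J
8.10219×10⁶ J ÷ (1.35582 J/ft·lbf) = 5.97586×10⁶ ft·lbf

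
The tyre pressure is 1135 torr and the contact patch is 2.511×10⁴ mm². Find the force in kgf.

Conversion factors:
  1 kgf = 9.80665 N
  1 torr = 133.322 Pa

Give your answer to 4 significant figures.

387.5 kgf

1135 torr × 133.322 = 151320 Pa
2.511×10⁴ mm² × 10⁻⁶ = 0.02511 m²
F = P × A = 151320 Pa × 0.02511 m² = 3799.65 N
3799.65 N ÷ (9.80665 N/kgf) = 387.456 kgf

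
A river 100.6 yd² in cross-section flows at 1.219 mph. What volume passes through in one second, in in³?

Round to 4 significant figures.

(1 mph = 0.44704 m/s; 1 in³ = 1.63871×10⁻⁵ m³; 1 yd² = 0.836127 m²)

2.797×10⁶ in³

1.219 mph × 0.44704 = 0.544942 m/s
100.6 yd² × 0.836127 = 84.1144 m²
V = v × A × t = 0.544942 m/s × 84.1144 m² × 1 s = 45.8375 m³
45.8375 m³ ÷ (1.63871×10⁻⁵ m³/in³) = 2.79717×10⁶ in³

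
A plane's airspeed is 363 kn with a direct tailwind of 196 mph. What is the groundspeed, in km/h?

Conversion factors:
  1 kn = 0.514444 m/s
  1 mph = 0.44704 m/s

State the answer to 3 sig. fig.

988 km/h

363 kn × 0.514444 → 186.743 m/s
196 mph × 0.44704 → 87.6198 m/s
Combined: 186.743 + 87.6198 = 274.363 m/s
In km/h: 274.363 / (1/3.6) = 987.707 km/h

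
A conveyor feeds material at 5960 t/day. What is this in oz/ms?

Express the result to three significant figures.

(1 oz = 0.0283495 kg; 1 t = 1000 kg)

5960 t/day × 1000 kg/t ÷ 86400 s/day = 68.9815 kg/s
68.9815 kg/s ÷ 0.0283495 kg/oz × 0.001 s/ms = 2.43325 oz/ms

2.43 oz/ms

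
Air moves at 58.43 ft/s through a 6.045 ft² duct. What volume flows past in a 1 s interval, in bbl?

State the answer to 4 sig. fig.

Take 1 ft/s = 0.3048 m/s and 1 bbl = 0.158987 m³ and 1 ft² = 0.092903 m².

58.43 ft/s × 0.3048 → 17.8095 m/s
6.045 ft² × 0.092903 → 0.561599 m²
V = v × A × t = 17.8095 m/s × 0.561599 m² × 1 s = 10.0018 m³
10.0018 m³ ÷ (0.158987 m³/bbl) = 62.9095 bbl

62.91 bbl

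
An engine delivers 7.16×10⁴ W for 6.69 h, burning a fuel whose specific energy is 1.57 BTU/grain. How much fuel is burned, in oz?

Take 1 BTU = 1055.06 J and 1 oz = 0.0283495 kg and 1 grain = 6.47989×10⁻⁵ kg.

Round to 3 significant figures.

2380 oz

6.69 h → 24084 s
E = P × t = 71600 × 24084 = 1.72441×10⁹ J
1.57 BTU/grain → 2.55628×10⁷ J/kg
m = E / e_s = 1.72441×10⁹ / 2.55628×10⁷ = 67.4578 kg
In oz: 67.4578 / 0.0283495 = 2379.51 oz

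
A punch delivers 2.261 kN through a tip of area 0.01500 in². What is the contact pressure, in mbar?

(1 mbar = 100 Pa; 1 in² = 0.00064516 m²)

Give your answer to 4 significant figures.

2.336×10⁶ mbar

2.261 kN × 1000 → 2261 N
0.01500 in² × 0.00064516 → 9.6774×10⁻⁶ m²
P = F / A = 2261 N / 9.6774×10⁻⁶ m² = 2.33637×10⁸ Pa
2.33637×10⁸ Pa ÷ (100 Pa/mbar) = 2.33637×10⁶ mbar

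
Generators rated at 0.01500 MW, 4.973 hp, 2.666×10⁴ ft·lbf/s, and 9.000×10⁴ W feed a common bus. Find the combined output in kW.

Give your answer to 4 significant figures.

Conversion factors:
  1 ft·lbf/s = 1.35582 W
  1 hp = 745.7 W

144.9 kW

0.01500 MW × 1000000 = 15000 W
4.973 hp × 745.7 = 3708.37 W
2.666×10⁴ ft·lbf/s × 1.35582 = 36146.2 W
9.000×10⁴ W (already W)
Total: 15000 + 3708.37 + 36146.2 + 90000 = 144855 W
In kW: 144855 / 1000 = 144.855 kW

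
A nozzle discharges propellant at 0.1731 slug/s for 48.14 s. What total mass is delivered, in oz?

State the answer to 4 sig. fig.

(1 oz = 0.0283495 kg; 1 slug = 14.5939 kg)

0.1731 slug/s → 2.5262 kg/s
m = ṁ × t = 2.5262 × 48.14 = 121.611 kg
In oz: 121.611 / 0.0283495 = 4289.71 oz

4290 oz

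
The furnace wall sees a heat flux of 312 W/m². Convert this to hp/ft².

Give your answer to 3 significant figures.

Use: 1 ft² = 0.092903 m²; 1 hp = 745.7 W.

0.0389 hp/ft²

312 W/m² is already 312 W/m²
312 W/m² ÷ 745.7 W/hp × 0.092903 m²/ft² = 0.0388705 hp/ft²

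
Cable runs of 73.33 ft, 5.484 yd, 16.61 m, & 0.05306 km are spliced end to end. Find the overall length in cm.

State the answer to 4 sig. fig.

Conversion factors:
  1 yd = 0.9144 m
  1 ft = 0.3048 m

73.33 ft × 0.3048 → 22.351 m
5.484 yd × 0.9144 → 5.01457 m
16.61 m (already m)
0.05306 km × 1000 → 53.06 m
Total: 22.351 + 5.01457 + 16.61 + 53.06 = 97.0356 m
In cm: 97.0356 / 0.01 = 9703.56 cm

9704 cm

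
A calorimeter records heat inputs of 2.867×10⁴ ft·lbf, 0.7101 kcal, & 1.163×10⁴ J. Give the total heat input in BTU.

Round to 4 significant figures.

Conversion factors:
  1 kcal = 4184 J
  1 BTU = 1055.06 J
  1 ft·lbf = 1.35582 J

50.68 BTU

2.867×10⁴ ft·lbf × 1.35582 = 38871.4 J
0.7101 kcal × 4184 = 2971.06 J
1.163×10⁴ J (already J)
Combined: 38871.4 + 2971.06 + 11630 = 53472.5 J
In BTU: 53472.5 / 1055.06 = 50.682 BTU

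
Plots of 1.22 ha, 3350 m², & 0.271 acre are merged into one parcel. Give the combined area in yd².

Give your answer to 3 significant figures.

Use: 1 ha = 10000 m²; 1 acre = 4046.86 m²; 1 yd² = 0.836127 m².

1.99×10⁴ yd²

1.22 ha × 10000 = 12200 m²
3350 m² (already m²)
0.271 acre × 4046.86 = 1096.7 m²
Total: 12200 + 3350 + 1096.7 = 16646.7 m²
In yd²: 16646.7 / 0.836127 = 19909.3 yd²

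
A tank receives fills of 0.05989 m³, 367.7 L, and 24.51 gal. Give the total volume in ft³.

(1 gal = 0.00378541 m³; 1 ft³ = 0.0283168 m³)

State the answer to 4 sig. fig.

18.38 ft³

0.05989 m³ (already m³)
367.7 L × 0.001 = 0.3677 m³
24.51 gal × 0.00378541 = 0.0927804 m³
Sum: 0.05989 + 0.3677 + 0.0927804 = 0.52037 m³
In ft³: 0.52037 / 0.0283168 = 18.3767 ft³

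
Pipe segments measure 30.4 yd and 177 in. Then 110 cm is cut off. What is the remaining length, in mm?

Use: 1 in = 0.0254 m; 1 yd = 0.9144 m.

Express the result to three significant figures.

30.4 yd × 0.9144 = 27.7978 m
177 in × 0.0254 = 4.4958 m
110 cm × 0.01 = 1.1 m
Sum: 27.7978 + 4.4958 − 1.1 = 31.1936 m
In mm: 31.1936 / 0.001 = 31193.6 mm

3.12×10⁴ mm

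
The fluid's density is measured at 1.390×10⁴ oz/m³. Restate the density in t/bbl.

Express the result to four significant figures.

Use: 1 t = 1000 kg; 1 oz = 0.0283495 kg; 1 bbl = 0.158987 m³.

1.390×10⁴ oz/m³ × 0.0283495 kg/oz = 394.058 kg/m³
394.058 kg/m³ ÷ 1000 kg/t × 0.158987 m³/bbl = 0.0626501 t/bbl

0.06265 t/bbl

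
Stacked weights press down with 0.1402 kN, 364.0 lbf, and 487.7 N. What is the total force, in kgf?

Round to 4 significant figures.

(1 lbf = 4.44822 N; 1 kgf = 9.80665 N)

229.1 kgf

0.1402 kN × 1000 → 140.2 N
364.0 lbf × 4.44822 → 1619.15 N
487.7 N (already N)
Total: 140.2 + 1619.15 + 487.7 = 2247.05 N
In kgf: 2247.05 / 9.80665 = 229.135 kgf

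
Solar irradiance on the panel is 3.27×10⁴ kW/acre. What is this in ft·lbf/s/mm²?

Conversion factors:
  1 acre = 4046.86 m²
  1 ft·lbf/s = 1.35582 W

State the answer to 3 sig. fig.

0.00596 ft·lbf/s/mm²

3.27×10⁴ kW/acre × 1000 W/kW ÷ 4046.86 m²/acre = 8080.34 W/m²
8080.34 W/m² ÷ 1.35582 W/ft·lbf/s × 10⁻⁶ m²/mm² = 0.00595974 ft·lbf/s/mm²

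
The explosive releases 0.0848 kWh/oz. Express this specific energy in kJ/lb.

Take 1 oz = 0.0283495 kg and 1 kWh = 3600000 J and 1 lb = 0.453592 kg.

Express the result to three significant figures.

0.0848 kWh/oz × 3600000 J/kWh ÷ 0.0283495 kg/oz = 1.07684×10⁷ J/kg
1.07684×10⁷ J/kg ÷ 1000 J/kJ × 0.453592 kg/lb = 4884.46 kJ/lb

4880 kJ/lb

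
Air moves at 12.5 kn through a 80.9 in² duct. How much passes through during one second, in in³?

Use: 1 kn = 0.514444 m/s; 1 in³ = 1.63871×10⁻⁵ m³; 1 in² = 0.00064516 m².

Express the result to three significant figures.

12.5 kn × 0.514444 = 6.43055 m/s
80.9 in² × 0.00064516 = 0.0521934 m²
V = v × A × t = 6.43055 m/s × 0.0521934 m² × 1 s = 0.335632 m³
0.335632 m³ ÷ (1.63871×10⁻⁵ m³/in³) = 20481.5 in³

2.05×10⁴ in³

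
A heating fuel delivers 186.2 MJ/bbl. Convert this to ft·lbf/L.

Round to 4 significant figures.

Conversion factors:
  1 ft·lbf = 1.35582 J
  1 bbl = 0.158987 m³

8.638×10⁵ ft·lbf/L

186.2 MJ/bbl × 1000000 J/MJ ÷ 0.158987 m³/bbl = 1.17116×10⁹ J/m³
1.17116×10⁹ J/m³ ÷ 1.35582 J/ft·lbf × 0.001 m³/L = 863802 ft·lbf/L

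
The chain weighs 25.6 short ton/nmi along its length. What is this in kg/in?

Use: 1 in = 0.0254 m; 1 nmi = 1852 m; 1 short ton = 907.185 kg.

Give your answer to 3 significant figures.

25.6 short ton/nmi × 907.185 kg/short ton ÷ 1852 m/nmi = 12.5399 kg/m
12.5399 kg/m × 0.0254 m/in = 0.318513 kg/in

0.319 kg/in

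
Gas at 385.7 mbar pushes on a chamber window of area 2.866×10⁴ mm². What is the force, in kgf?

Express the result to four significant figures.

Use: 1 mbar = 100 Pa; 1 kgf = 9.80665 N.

385.7 mbar × 100 = 38570 Pa
2.866×10⁴ mm² × 10⁻⁶ = 0.02866 m²
F = P × A = 38570 Pa × 0.02866 m² = 1105.42 N
1105.42 N ÷ (9.80665 N/kgf) = 112.721 kgf

112.7 kgf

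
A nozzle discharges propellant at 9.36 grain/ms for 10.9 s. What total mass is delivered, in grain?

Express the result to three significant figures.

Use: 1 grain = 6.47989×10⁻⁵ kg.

1.02×10⁵ grain

9.36 grain/ms → 0.606518 kg/s
m = ṁ × t = 0.606518 × 10.9 = 6.61105 kg
In grain: 6.61105 / 6.47989×10⁻⁵ = 102024 grain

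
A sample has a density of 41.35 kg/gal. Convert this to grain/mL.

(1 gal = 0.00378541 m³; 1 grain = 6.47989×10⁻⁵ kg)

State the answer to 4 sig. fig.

168.6 grain/mL

41.35 kg/gal ÷ 0.00378541 m³/gal = 10923.5 kg/m³
10923.5 kg/m³ ÷ 6.47989×10⁻⁵ kg/grain × 10⁻⁶ m³/mL = 168.575 grain/mL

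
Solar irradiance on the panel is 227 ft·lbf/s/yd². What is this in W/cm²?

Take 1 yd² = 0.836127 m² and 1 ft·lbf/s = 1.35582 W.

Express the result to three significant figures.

0.0368 W/cm²

227 ft·lbf/s/yd² × 1.35582 W/ft·lbf/s ÷ 0.836127 m²/yd² = 368.091 W/m²
368.091 W/m² × 0.0001 m²/cm² = 0.0368091 W/cm²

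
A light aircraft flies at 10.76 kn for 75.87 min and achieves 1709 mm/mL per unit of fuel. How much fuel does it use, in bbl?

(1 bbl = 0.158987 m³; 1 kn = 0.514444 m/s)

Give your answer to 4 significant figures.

0.09274 bbl

10.76 kn → 5.53542 m/s
75.87 min → 4552.2 s
d = v × t = 5.53542 × 4552.2 = 25198.3 m
1709 mm/mL → 1.709×10⁶ m/m³
V = d / (distance per unit fuel) = 25198.3 / 1.709×10⁶ = 0.0147445 m³
In bbl: 0.0147445 / 0.158987 = 0.0927403 bbl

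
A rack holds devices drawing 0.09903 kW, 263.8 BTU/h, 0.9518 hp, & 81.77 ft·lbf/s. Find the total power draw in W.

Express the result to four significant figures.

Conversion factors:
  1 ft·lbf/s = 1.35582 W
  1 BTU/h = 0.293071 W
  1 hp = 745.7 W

0.09903 kW × 1000 = 99.03 W
263.8 BTU/h × 0.293071 = 77.3121 W
0.9518 hp × 745.7 = 709.757 W
81.77 ft·lbf/s × 1.35582 = 110.865 W
Sum: 99.03 + 77.3121 + 709.757 + 110.865 = 996.964 W

997.0 W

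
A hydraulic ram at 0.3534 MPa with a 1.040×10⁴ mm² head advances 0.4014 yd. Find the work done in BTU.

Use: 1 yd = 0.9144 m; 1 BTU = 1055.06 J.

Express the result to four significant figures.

1.279 BTU

0.3534 MPa → 353400 Pa
1.040×10⁴ mm² → 0.0104 m²
F = P × A = 353400 × 0.0104 = 3675.36 N
0.4014 yd → 0.36704 m
W = F × d = 3675.36 × 0.36704 = 1349 J
In BTU: 1349 / 1055.06 = 1.2786 BTU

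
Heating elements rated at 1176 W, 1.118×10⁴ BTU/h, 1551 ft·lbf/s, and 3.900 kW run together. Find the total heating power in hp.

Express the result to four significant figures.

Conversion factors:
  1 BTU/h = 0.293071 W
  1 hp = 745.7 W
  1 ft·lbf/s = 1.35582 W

14.02 hp

1176 W (already W)
1.118×10⁴ BTU/h × 0.293071 = 3276.53 W
1551 ft·lbf/s × 1.35582 = 2102.88 W
3.900 kW × 1000 = 3900 W
Sum: 1176 + 3276.53 + 2102.88 + 3900 = 10455.4 W
In hp: 10455.4 / 745.7 = 14.0209 hp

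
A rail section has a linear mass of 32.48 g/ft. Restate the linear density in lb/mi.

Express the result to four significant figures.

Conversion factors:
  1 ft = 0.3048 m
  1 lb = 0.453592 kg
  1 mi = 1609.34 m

32.48 g/ft × 0.001 kg/g ÷ 0.3048 m/ft = 0.106562 kg/m
0.106562 kg/m ÷ 0.453592 kg/lb × 1609.34 m/mi = 378.081 lb/mi

378.1 lb/mi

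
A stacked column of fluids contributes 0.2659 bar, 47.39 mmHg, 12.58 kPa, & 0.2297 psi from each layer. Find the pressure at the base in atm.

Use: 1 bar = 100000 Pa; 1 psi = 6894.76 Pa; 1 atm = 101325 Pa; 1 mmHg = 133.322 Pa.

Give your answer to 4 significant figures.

0.4646 atm

0.2659 bar × 100000 → 26590 Pa
47.39 mmHg × 133.322 → 6318.13 Pa
12.58 kPa × 1000 → 12580 Pa
0.2297 psi × 6894.76 → 1583.73 Pa
Combined: 26590 + 6318.13 + 12580 + 1583.73 = 47071.9 Pa
In atm: 47071.9 / 101325 = 0.464564 atm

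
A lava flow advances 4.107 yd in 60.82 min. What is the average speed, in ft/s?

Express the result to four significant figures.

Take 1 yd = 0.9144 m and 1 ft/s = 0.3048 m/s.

0.003376 ft/s

4.107 yd × 0.9144 → 3.75544 m
60.82 min × 60 → 3649.2 s
v = d / t = 3.75544 m / 3649.2 s = 0.00102911 m/s
0.00102911 m/s ÷ (0.3048 m/s/ft/s) = 0.00337635 ft/s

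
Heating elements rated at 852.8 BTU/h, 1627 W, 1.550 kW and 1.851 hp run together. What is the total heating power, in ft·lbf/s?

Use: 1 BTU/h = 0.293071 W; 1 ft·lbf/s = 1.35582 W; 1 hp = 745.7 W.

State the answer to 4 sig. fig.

3546 ft·lbf/s

852.8 BTU/h × 0.293071 = 249.931 W
1627 W (already W)
1.550 kW × 1000 = 1550 W
1.851 hp × 745.7 = 1380.29 W
Total: 249.931 + 1627 + 1550 + 1380.29 = 4807.22 W
In ft·lbf/s: 4807.22 / 1.35582 = 3545.62 ft·lbf/s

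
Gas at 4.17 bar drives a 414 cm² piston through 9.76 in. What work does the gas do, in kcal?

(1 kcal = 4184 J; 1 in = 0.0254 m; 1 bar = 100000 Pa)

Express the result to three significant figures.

1.02 kcal

4.17 bar → 417000 Pa
414 cm² → 0.0414 m²
F = P × A = 417000 × 0.0414 = 17263.8 N
9.76 in → 0.247904 m
W = F × d = 17263.8 × 0.247904 = 4279.77 J
In kcal: 4279.77 / 4184 = 1.02289 kcal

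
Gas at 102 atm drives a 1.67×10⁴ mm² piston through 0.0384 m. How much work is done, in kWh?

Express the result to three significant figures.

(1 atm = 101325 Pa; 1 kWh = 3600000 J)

102 atm → 1.03352×10⁷ Pa
1.67×10⁴ mm² → 0.0167 m²
F = P × A = 1.03352×10⁷ × 0.0167 = 172598 N
W = F × d = 172598 × 0.0384 = 6627.76 J
In kWh: 6627.76 / 3600000 = 0.00184104 kWh

0.00184 kWh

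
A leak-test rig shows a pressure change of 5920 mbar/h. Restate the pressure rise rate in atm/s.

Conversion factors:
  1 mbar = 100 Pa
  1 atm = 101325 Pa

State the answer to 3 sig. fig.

0.00162 atm/s

5920 mbar/h × 100 Pa/mbar ÷ 3600 s/h = 164.444 Pa/s
164.444 Pa/s ÷ 101325 Pa/atm = 0.00162294 atm/s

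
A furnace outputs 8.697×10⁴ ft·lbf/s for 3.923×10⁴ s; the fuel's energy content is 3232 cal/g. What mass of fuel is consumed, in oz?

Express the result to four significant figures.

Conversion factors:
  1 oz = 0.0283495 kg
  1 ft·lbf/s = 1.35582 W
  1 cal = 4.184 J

8.697×10⁴ ft·lbf/s → 117916 W
E = P × t = 117916 × 39230 = 4.62584×10⁹ J
3232 cal/g → 1.35227×10⁷ J/kg
m = E / e_s = 4.62584×10⁹ / 1.35227×10⁷ = 342.08 kg
In oz: 342.08 / 0.0283495 = 12066.5 oz

1.207×10⁴ oz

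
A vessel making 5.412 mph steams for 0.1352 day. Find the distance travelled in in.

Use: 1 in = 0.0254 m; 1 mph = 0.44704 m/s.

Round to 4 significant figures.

1.113×10⁶ in

5.412 mph × 0.44704 = 2.41938 m/s
0.1352 day × 86400 = 11681.3 s
d = v × t = 2.41938 m/s × 11681.3 s = 28261.5 m
28261.5 m ÷ (0.0254 m/in) = 1.11266×10⁶ in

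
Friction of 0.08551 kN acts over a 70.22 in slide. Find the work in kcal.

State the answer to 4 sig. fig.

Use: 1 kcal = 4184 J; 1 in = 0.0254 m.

0.03645 kcal

0.08551 kN × 1000 → 85.51 N
70.22 in × 0.0254 → 1.78359 m
W = F × d = 85.51 N × 1.78359 m = 152.515 J
152.515 J ÷ (4184 J/kcal) = 0.036452 kcal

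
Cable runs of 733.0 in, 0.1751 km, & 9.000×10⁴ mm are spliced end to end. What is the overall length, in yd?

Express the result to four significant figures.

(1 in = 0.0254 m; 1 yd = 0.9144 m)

733.0 in × 0.0254 = 18.6182 m
0.1751 km × 1000 = 175.1 m
9.000×10⁴ mm × 0.001 = 90 m
Combined: 18.6182 + 175.1 + 90 = 283.718 m
In yd: 283.718 / 0.9144 = 310.278 yd

310.3 yd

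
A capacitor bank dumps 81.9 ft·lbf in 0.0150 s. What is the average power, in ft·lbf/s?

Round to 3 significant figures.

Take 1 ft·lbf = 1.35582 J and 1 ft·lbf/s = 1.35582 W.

5460 ft·lbf/s

81.9 ft·lbf × 1.35582 → 111.042 J
P = E / t = 111.042 J / 0.015 s = 7402.8 W
7402.8 W ÷ (1.35582 W/ft·lbf/s) = 5460.02 ft·lbf/s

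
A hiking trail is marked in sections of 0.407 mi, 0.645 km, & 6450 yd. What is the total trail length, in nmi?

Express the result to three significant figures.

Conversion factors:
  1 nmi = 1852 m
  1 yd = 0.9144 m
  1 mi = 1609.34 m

3.89 nmi

0.407 mi × 1609.34 → 655.001 m
0.645 km × 1000 → 645 m
6450 yd × 0.9144 → 5897.88 m
Combined: 655.001 + 645 + 5897.88 = 7197.88 m
In nmi: 7197.88 / 1852 = 3.88654 nmi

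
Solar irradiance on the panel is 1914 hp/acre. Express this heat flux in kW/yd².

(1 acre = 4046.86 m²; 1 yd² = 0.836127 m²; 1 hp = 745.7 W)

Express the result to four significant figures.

0.2949 kW/yd²

1914 hp/acre × 745.7 W/hp ÷ 4046.86 m²/acre = 352.686 W/m²
352.686 W/m² ÷ 1000 W/kW × 0.836127 m²/yd² = 0.29489 kW/yd²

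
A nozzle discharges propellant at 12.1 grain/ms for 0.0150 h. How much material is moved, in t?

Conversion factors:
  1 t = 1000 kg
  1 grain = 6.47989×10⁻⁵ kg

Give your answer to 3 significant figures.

0.0423 t

12.1 grain/ms → 0.784067 kg/s
0.0150 h → 54 s
m = ṁ × t = 0.784067 × 54 = 42.3396 kg
In t: 42.3396 / 1000 = 0.0423396 t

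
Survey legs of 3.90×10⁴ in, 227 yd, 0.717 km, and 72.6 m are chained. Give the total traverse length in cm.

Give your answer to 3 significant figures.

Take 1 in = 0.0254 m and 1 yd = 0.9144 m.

1.99×10⁵ cm

3.90×10⁴ in × 0.0254 → 990.6 m
227 yd × 0.9144 → 207.569 m
0.717 km × 1000 → 717 m
72.6 m (already m)
Combined: 990.6 + 207.569 + 717 + 72.6 = 1987.77 m
In cm: 1987.77 / 0.01 = 198777 cm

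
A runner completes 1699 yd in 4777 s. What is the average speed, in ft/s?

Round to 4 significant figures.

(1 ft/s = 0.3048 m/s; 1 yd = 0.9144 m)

1699 yd × 0.9144 → 1553.57 m
v = d / t = 1553.57 m / 4777 s = 0.325219 m/s
0.325219 m/s ÷ (0.3048 m/s/ft/s) = 1.06699 ft/s

1.067 ft/s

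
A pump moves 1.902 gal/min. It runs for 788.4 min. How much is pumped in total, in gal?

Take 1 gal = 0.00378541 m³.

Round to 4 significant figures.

1.902 gal/min → 1.19997×10⁻⁴ m³/s
788.4 min → 47304 s
V = Q × t = 1.19997×10⁻⁴ × 47304 = 5.67634 m³
In gal: 5.67634 / 0.00378541 = 1499.53 gal

1500 gal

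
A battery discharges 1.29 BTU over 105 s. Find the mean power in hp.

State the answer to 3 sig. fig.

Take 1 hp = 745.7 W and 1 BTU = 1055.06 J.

1.29 BTU × 1055.06 → 1361.03 J
P = E / t = 1361.03 J / 105 s = 12.9622 W
12.9622 W ÷ (745.7 W/hp) = 0.0173826 hp

0.0174 hp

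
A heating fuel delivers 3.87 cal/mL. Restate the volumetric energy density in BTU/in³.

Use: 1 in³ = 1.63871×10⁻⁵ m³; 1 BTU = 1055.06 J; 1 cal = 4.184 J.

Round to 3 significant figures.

0.251 BTU/in³

3.87 cal/mL × 4.184 J/cal ÷ 10⁻⁶ m³/mL = 1.61921×10⁷ J/m³
1.61921×10⁷ J/m³ ÷ 1055.06 J/BTU × 1.63871×10⁻⁵ m³/in³ = 0.251494 BTU/in³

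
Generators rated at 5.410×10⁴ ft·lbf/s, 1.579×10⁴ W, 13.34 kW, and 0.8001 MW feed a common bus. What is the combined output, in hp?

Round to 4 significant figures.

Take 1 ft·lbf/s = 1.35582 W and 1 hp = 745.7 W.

1210 hp

5.410×10⁴ ft·lbf/s × 1.35582 = 73349.9 W
1.579×10⁴ W (already W)
13.34 kW × 1000 = 13340 W
0.8001 MW × 1000000 = 800100 W
Sum: 73349.9 + 15790 + 13340 + 800100 = 902580 W
In hp: 902580 / 745.7 = 1210.38 hp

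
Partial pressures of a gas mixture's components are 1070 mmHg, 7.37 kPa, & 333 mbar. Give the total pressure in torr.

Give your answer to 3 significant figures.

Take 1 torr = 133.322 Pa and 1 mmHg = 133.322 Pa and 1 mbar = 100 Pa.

1070 mmHg × 133.322 = 142655 Pa
7.37 kPa × 1000 = 7370 Pa
333 mbar × 100 = 33300 Pa
Sum: 142655 + 7370 + 33300 = 183325 Pa
In torr: 183325 / 133.322 = 1375.05 torr

1380 torr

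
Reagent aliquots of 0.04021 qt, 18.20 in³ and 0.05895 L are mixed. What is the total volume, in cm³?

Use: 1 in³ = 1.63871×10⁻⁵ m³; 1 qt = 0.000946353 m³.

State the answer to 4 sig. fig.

395.2 cm³

0.04021 qt × 0.000946353 → 3.80529×10⁻⁵ m³
18.20 in³ × 1.63871×10⁻⁵ → 2.98245×10⁻⁴ m³
0.05895 L × 0.001 → 5.895×10⁻⁵ m³
Sum: 3.80529×10⁻⁵ + 2.98245×10⁻⁴ + 5.895×10⁻⁵ = 3.95248×10⁻⁴ m³
In cm³: 3.95248×10⁻⁴ / 10⁻⁶ = 395.248 cm³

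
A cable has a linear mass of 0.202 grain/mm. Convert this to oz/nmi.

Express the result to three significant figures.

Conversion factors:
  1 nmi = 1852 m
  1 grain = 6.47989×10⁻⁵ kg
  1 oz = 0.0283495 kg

0.202 grain/mm × 6.47989×10⁻⁵ kg/grain ÷ 0.001 m/mm = 0.0130894 kg/m
0.0130894 kg/m ÷ 0.0283495 kg/oz × 1852 m/nmi = 855.097 oz/nmi

855 oz/nmi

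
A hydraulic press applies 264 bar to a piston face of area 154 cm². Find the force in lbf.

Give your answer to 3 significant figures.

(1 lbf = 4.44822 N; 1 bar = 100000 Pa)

264 bar × 100000 → 2.64×10⁷ Pa
154 cm² × 0.0001 → 0.0154 m²
F = P × A = 2.64×10⁷ Pa × 0.0154 m² = 406560 N
406560 N ÷ (4.44822 N/lbf) = 91398.4 lbf

9.14×10⁴ lbf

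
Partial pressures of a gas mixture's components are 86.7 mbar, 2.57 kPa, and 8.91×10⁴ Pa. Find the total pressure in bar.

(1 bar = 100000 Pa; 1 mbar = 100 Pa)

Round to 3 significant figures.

1.00 bar

86.7 mbar × 100 = 8670 Pa
2.57 kPa × 1000 = 2570 Pa
8.91×10⁴ Pa (already Pa)
Total: 8670 + 2570 + 89100 = 100340 Pa
In bar: 100340 / 100000 = 1.0034 bar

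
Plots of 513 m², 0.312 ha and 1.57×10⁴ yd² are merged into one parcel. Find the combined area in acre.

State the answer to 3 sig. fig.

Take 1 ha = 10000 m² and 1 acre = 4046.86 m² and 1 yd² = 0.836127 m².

4.14 acre

513 m² (already m²)
0.312 ha × 10000 = 3120 m²
1.57×10⁴ yd² × 0.836127 = 13127.2 m²
Total: 513 + 3120 + 13127.2 = 16760.2 m²
In acre: 16760.2 / 4046.86 = 4.14153 acre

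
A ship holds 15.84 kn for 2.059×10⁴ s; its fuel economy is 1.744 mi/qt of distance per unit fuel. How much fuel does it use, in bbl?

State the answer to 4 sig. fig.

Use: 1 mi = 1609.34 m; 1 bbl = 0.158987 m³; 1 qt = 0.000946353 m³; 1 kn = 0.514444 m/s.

0.3558 bbl

15.84 kn → 8.14879 m/s
d = v × t = 8.14879 × 20590 = 167784 m
1.744 mi/qt → 2.96579×10⁶ m/m³
V = d / (distance per unit fuel) = 167784 / 2.96579×10⁶ = 0.0565731 m³
In bbl: 0.0565731 / 0.158987 = 0.355835 bbl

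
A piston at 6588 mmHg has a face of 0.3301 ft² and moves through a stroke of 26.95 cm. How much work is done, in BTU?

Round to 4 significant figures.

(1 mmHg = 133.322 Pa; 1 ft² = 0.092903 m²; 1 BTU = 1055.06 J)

6.880 BTU

6588 mmHg → 878325 Pa
0.3301 ft² → 0.0306673 m²
F = P × A = 878325 × 0.0306673 = 26935.9 N
26.95 cm → 0.2695 m
W = F × d = 26935.9 × 0.2695 = 7259.23 J
In BTU: 7259.23 / 1055.06 = 6.8804 BTU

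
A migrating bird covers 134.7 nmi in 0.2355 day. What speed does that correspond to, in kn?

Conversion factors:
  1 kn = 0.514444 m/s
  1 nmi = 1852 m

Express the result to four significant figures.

134.7 nmi × 1852 → 249464 m
0.2355 day × 86400 → 20347.2 s
v = d / t = 249464 m / 20347.2 s = 12.2604 m/s
12.2604 m/s ÷ (0.514444 m/s/kn) = 23.8323 kn

23.83 kn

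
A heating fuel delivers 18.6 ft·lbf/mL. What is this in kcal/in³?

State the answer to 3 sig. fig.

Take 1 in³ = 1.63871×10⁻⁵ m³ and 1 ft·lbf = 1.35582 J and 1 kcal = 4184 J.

18.6 ft·lbf/mL × 1.35582 J/ft·lbf ÷ 10⁻⁶ m³/mL = 2.52183×10⁷ J/m³
2.52183×10⁷ J/m³ ÷ 4184 J/kcal × 1.63871×10⁻⁵ m³/in³ = 0.0987703 kcal/in³

0.0988 kcal/in³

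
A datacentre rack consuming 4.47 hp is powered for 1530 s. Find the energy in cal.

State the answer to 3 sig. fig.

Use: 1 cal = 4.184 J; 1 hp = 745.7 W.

1.22×10⁶ cal

4.47 hp × 745.7 = 3333.28 W
E = P × t = 3333.28 W × 1530 s = 5.09992×10⁶ J
5.09992×10⁶ J ÷ (4.184 J/cal) = 1.21891×10⁶ cal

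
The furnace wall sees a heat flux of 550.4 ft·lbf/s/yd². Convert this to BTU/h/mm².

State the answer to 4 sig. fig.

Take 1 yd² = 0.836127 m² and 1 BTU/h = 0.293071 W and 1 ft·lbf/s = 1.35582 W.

0.003045 BTU/h/mm²

550.4 ft·lbf/s/yd² × 1.35582 W/ft·lbf/s ÷ 0.836127 m²/yd² = 892.5 W/m²
892.5 W/m² ÷ 0.293071 W/BTU/h × 10⁻⁶ m²/mm² = 0.00304534 BTU/h/mm²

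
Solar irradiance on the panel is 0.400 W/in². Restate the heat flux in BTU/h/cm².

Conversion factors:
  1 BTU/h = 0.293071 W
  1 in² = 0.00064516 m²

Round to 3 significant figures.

0.400 W/in² ÷ 0.00064516 m²/in² = 620.001 W/m²
620.001 W/m² ÷ 0.293071 W/BTU/h × 0.0001 m²/cm² = 0.211553 BTU/h/cm²

0.212 BTU/h/cm²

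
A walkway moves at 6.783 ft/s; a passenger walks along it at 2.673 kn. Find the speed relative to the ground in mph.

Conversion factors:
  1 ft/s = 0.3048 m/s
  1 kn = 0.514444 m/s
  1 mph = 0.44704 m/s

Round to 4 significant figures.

7.701 mph

6.783 ft/s × 0.3048 = 2.06746 m/s
2.673 kn × 0.514444 = 1.37511 m/s
Total: 2.06746 + 1.37511 = 3.44257 m/s
In mph: 3.44257 / 0.44704 = 7.70081 mph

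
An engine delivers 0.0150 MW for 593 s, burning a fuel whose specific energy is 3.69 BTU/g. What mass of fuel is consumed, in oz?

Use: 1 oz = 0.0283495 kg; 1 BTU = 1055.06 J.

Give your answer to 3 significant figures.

0.0150 MW → 15000 W
E = P × t = 15000 × 593 = 8.895×10⁶ J
3.69 BTU/g → 3.89317×10⁶ J/kg
m = E / e_s = 8.895×10⁶ / 3.89317×10⁶ = 2.28477 kg
In oz: 2.28477 / 0.0283495 = 80.593 oz

80.6 oz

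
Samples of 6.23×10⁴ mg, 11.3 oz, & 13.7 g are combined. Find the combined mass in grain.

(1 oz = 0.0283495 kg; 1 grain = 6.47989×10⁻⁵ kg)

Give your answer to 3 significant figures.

6120 grain

6.23×10⁴ mg × 10⁻⁶ = 0.0623 kg
11.3 oz × 0.0283495 = 0.320349 kg
13.7 g × 0.001 = 0.0137 kg
Sum: 0.0623 + 0.320349 + 0.0137 = 0.396349 kg
In grain: 0.396349 / 6.47989×10⁻⁵ = 6116.6 grain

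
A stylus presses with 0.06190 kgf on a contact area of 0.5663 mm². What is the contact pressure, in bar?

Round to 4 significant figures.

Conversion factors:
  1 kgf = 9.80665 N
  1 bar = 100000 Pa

10.72 bar

0.06190 kgf × 9.80665 = 0.607032 N
0.5663 mm² × 10⁻⁶ = 5.663×10⁻⁷ m²
P = F / A = 0.607032 N / 5.663×10⁻⁷ m² = 1.07193×10⁶ Pa
1.07193×10⁶ Pa ÷ (100000 Pa/bar) = 10.7193 bar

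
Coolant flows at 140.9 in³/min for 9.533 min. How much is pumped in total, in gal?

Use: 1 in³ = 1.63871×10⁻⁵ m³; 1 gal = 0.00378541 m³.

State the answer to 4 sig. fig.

5.815 gal

140.9 in³/min → 3.84824×10⁻⁵ m³/s
9.533 min → 571.98 s
V = Q × t = 3.84824×10⁻⁵ × 571.98 = 0.0220112 m³
In gal: 0.0220112 / 0.00378541 = 5.81475 gal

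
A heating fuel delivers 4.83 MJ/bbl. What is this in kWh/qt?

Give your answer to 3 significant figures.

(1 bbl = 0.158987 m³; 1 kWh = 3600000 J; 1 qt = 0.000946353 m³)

0.00799 kWh/qt

4.83 MJ/bbl × 1000000 J/MJ ÷ 0.158987 m³/bbl = 3.03798×10⁷ J/m³
3.03798×10⁷ J/m³ ÷ 3600000 J/kWh × 0.000946353 m³/qt = 0.00798612 kWh/qt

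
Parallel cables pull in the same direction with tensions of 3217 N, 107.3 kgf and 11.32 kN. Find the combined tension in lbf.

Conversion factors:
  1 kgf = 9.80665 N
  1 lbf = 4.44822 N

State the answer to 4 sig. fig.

3217 N (already N)
107.3 kgf × 9.80665 → 1052.25 N
11.32 kN × 1000 → 11320 N
Combined: 3217 + 1052.25 + 11320 = 15589.2 N
In lbf: 15589.2 / 4.44822 = 3504.59 lbf

3505 lbf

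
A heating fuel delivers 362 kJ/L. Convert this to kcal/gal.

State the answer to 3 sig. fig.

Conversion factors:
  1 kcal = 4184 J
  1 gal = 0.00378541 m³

328 kcal/gal

362 kJ/L × 1000 J/kJ ÷ 0.001 m³/L = 3.62×10⁸ J/m³
3.62×10⁸ J/m³ ÷ 4184 J/kcal × 0.00378541 m³/gal = 327.514 kcal/gal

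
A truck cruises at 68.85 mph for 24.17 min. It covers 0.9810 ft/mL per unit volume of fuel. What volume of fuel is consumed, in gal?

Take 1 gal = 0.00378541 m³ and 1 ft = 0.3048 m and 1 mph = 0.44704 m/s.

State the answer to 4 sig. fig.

39.43 gal

68.85 mph → 30.7787 m/s
24.17 min → 1450.2 s
d = v × t = 30.7787 × 1450.2 = 44635.3 m
0.9810 ft/mL → 299009 m/m³
V = d / (distance per unit fuel) = 44635.3 / 299009 = 0.149277 m³
In gal: 0.149277 / 0.00378541 = 39.4348 gal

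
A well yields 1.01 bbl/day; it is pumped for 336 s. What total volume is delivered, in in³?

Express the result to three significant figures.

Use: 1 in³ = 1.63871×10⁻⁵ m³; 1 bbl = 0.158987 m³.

1.01 bbl/day → 1.85853×10⁻⁶ m³/s
V = Q × t = 1.85853×10⁻⁶ × 336 = 6.24466×10⁻⁴ m³
In in³: 6.24466×10⁻⁴ / 1.63871×10⁻⁵ = 38.1072 in³

38.1 in³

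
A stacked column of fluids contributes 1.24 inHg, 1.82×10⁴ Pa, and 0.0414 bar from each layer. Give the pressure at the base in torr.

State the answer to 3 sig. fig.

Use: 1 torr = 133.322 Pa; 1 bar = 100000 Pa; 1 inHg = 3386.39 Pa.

1.24 inHg × 3386.39 = 4199.12 Pa
1.82×10⁴ Pa (already Pa)
0.0414 bar × 100000 = 4140 Pa
Total: 4199.12 + 18200 + 4140 = 26539.1 Pa
In torr: 26539.1 / 133.322 = 199.06 torr

199 torr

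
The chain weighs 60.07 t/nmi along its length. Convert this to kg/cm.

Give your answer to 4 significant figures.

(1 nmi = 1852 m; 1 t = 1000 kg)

0.3244 kg/cm

60.07 t/nmi × 1000 kg/t ÷ 1852 m/nmi = 32.4352 kg/m
32.4352 kg/m × 0.01 m/cm = 0.324352 kg/cm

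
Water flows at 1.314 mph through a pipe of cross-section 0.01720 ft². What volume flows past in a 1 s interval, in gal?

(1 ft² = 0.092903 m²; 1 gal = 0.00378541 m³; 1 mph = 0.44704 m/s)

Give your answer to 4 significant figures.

1.314 mph × 0.44704 → 0.587411 m/s
0.01720 ft² × 0.092903 → 0.00159793 m²
V = v × A × t = 0.587411 m/s × 0.00159793 m² × 1 s = 9.38642×10⁻⁴ m³
9.38642×10⁻⁴ m³ ÷ (0.00378541 m³/gal) = 0.247963 gal

0.2480 gal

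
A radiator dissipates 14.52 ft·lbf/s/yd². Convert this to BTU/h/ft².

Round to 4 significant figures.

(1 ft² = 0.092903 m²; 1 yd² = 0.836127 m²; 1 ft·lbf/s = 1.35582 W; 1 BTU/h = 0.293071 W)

7.464 BTU/h/ft²

14.52 ft·lbf/s/yd² × 1.35582 W/ft·lbf/s ÷ 0.836127 m²/yd² = 23.5449 W/m²
23.5449 W/m² ÷ 0.293071 W/BTU/h × 0.092903 m²/ft² = 7.46369 BTU/h/ft²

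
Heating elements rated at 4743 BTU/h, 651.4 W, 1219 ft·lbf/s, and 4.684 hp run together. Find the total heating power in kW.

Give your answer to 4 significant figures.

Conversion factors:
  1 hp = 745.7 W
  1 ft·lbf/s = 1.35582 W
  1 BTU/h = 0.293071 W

4743 BTU/h × 0.293071 → 1390.04 W
651.4 W (already W)
1219 ft·lbf/s × 1.35582 → 1652.74 W
4.684 hp × 745.7 → 3492.86 W
Combined: 1390.04 + 651.4 + 1652.74 + 3492.86 = 7187.04 W
In kW: 7187.04 / 1000 = 7.18704 kW

7.187 kW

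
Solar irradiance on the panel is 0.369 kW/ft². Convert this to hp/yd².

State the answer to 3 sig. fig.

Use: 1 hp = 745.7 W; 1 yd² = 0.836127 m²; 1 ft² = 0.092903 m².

0.369 kW/ft² × 1000 W/kW ÷ 0.092903 m²/ft² = 3971.88 W/m²
3971.88 W/m² ÷ 745.7 W/hp × 0.836127 m²/yd² = 4.45353 hp/yd²

4.45 hp/yd²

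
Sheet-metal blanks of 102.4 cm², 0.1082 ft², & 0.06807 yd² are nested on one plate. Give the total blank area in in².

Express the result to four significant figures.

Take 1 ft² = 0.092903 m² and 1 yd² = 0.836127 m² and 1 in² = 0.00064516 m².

119.7 in²

102.4 cm² × 0.0001 = 0.01024 m²
0.1082 ft² × 0.092903 = 0.0100521 m²
0.06807 yd² × 0.836127 = 0.0569152 m²
Combined: 0.01024 + 0.0100521 + 0.0569152 = 0.0772073 m²
In in²: 0.0772073 / 0.00064516 = 119.672 in²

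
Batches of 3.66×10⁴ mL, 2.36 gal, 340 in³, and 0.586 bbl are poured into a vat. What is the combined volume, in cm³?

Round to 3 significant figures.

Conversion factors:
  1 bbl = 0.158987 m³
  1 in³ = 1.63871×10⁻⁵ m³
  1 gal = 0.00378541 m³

3.66×10⁴ mL × 10⁻⁶ = 0.0366 m³
2.36 gal × 0.00378541 = 0.00893357 m³
340 in³ × 1.63871×10⁻⁵ = 0.00557161 m³
0.586 bbl × 0.158987 = 0.0931664 m³
Sum: 0.0366 + 0.00893357 + 0.00557161 + 0.0931664 = 0.144272 m³
In cm³: 0.144272 / 10⁻⁶ = 144272 cm³

1.44×10⁵ cm³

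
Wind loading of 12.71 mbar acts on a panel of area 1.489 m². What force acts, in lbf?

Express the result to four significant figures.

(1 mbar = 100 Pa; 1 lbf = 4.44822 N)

425.5 lbf

12.71 mbar × 100 → 1271 Pa
F = P × A = 1271 Pa × 1.489 m² = 1892.52 N
1892.52 N ÷ (4.44822 N/lbf) = 425.456 lbf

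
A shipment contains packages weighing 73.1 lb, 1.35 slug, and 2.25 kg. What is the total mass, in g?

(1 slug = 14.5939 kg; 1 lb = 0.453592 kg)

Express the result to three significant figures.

73.1 lb × 0.453592 = 33.1576 kg
1.35 slug × 14.5939 = 19.7018 kg
2.25 kg (already kg)
Total: 33.1576 + 19.7018 + 2.25 = 55.1094 kg
In g: 55.1094 / 0.001 = 55109.4 g

5.51×10⁴ g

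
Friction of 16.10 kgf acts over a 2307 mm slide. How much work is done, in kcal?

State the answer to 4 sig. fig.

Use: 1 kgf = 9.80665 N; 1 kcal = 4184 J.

0.08706 kcal

16.10 kgf × 9.80665 → 157.887 N
2307 mm × 0.001 → 2.307 m
W = F × d = 157.887 N × 2.307 m = 364.245 J
364.245 J ÷ (4184 J/kcal) = 0.0870566 kcal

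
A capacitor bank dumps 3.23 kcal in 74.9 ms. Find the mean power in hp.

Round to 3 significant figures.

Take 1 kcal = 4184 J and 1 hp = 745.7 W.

242 hp

3.23 kcal × 4184 → 13514.3 J
74.9 ms × 0.001 → 0.0749 s
P = E / t = 13514.3 J / 0.0749 s = 180431 W
180431 W ÷ (745.7 W/hp) = 241.962 hp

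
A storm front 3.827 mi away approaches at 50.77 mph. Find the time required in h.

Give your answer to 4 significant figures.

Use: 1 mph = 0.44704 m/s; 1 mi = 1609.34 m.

0.07538 h

3.827 mi × 1609.34 → 6158.94 m
50.77 mph × 0.44704 → 22.6962 m/s
t = d / v = 6158.94 m / 22.6962 m/s = 271.364 s
271.364 s ÷ (3600 s/h) = 0.0753789 h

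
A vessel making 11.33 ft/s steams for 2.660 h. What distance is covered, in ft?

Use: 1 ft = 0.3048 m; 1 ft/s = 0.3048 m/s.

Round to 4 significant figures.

1.085×10⁵ ft

11.33 ft/s × 0.3048 → 3.45338 m/s
2.660 h × 3600 → 9576 s
d = v × t = 3.45338 m/s × 9576 s = 33069.6 m
33069.6 m ÷ (0.3048 m/ft) = 108496 ft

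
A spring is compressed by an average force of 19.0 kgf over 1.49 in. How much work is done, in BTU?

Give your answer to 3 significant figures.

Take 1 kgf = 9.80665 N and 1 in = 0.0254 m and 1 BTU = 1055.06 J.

0.00668 BTU

19.0 kgf × 9.80665 → 186.326 N
1.49 in × 0.0254 → 0.037846 m
W = F × d = 186.326 N × 0.037846 m = 7.05169 J
7.05169 J ÷ (1055.06 J/BTU) = 0.00668369 BTU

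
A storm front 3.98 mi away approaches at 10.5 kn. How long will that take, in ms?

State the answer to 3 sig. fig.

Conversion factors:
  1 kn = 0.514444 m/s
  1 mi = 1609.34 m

3.98 mi × 1609.34 → 6405.17 m
10.5 kn × 0.514444 → 5.40166 m/s
t = d / v = 6405.17 m / 5.40166 m/s = 1185.78 s
1185.78 s ÷ (0.001 s/ms) = 1.18578×10⁶ ms

1.19×10⁶ ms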